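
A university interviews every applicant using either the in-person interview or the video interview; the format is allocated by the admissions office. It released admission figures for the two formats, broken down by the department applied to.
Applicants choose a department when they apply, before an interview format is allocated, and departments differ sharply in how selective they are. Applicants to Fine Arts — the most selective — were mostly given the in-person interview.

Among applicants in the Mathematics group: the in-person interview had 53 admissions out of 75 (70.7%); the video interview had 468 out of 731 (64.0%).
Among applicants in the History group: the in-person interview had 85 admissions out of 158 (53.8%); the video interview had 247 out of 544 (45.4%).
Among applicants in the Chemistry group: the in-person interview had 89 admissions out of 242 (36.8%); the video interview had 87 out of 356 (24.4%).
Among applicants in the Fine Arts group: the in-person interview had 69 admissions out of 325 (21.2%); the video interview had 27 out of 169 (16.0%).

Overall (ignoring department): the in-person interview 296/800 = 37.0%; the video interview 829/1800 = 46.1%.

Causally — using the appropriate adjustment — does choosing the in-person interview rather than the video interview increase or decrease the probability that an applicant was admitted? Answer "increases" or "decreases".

increases

Here department is a common cause — it drives both which interview format a case falls under and the outcome. The crude comparison mixes populations; the stratum-specific rates are the causally relevant ones.
Within each level — Mathematics: 70.7% vs 64.0%; History: 53.8% vs 45.4%; Chemistry: 36.8% vs 24.4%; Fine Arts: 21.2% vs 16.0% — the in-person interview is higher every time.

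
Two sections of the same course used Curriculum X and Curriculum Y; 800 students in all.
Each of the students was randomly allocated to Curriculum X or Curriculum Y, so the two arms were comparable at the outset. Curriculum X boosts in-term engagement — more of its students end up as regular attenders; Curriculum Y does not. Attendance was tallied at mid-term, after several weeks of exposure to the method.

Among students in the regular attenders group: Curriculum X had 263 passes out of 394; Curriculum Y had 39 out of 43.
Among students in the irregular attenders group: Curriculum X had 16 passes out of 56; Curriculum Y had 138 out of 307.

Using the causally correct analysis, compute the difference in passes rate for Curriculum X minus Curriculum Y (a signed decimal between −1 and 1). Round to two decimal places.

The stratified and pooled comparisons disagree (Curriculum Y wins within each mid-term attendance; Curriculum X wins overall), so the answer turns on the causal role of mid-term attendance.
Mid-term attendance lies on the pathway teaching method → mid-term attendance → outcome, so adjusting for it blocks the indirect effect. For the total causal effect of teaching method, use the unadjusted pooled rates.
The causal difference is the pooled difference: 0.620 − 0.506 = +0.114.

+0.11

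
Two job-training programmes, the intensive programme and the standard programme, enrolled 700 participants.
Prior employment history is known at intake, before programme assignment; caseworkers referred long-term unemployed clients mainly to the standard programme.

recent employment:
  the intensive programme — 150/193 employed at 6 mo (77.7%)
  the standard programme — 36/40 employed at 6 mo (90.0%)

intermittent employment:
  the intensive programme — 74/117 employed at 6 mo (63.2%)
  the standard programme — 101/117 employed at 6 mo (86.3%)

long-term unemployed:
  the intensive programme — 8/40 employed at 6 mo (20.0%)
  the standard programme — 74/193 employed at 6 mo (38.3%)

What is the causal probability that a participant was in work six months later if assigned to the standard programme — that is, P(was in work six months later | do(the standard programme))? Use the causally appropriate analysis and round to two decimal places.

The stratified and pooled comparisons disagree (the standard programme wins within each prior employment history; the intensive programme wins overall), so the answer turns on the causal role of prior employment history.
Here prior employment history is a common cause — it drives both which programme a case falls under and the outcome. The crude comparison mixes populations; the stratum-specific rates are the causally relevant ones.
Standardising the standard programme to the population prior employment history mix: 0.333·36/40 + 0.334·101/117 + 0.333·74/193 = 0.716.

0.72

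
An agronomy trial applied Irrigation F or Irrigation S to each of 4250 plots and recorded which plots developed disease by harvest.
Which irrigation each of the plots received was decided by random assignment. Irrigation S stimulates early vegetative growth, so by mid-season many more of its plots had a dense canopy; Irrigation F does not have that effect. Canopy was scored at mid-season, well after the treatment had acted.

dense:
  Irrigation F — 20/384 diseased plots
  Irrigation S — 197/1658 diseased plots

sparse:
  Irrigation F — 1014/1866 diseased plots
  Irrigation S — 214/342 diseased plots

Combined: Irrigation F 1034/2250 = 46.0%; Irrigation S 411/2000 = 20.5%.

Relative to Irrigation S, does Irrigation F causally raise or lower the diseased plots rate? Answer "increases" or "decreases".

Within every mid-season canopy level Irrigation F has the lower rate, yet pooled Irrigation S does — Simpson's reversal.
Mid-season canopy is recorded after the irrigation and is itself shifted by it — it sits on the causal path from irrigation to outcome. Conditioning on a mediator would strip out part of the effect we want; the pooled comparison gives the total causal effect.
Pooled: Irrigation F 46.0% vs Irrigation S 20.5%; Irrigation S is lower overall.

increases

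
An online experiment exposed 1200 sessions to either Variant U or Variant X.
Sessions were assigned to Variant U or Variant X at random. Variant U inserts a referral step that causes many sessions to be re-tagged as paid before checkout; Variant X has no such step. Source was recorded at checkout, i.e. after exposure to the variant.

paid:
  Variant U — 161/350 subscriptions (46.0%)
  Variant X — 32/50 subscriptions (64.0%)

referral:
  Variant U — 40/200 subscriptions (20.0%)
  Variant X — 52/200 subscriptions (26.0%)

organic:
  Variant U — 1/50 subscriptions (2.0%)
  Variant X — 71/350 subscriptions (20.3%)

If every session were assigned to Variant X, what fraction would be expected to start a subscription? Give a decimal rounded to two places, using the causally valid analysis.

Traffic source is recorded after the variant and is itself shifted by it — it sits on the causal path from variant to outcome. Conditioning on a mediator would strip out part of the effect we want; the pooled comparison gives the total causal effect.
So P(outcome | do(Variant X)) is just the pooled rate for Variant X: 155/600 = 0.258.

0.26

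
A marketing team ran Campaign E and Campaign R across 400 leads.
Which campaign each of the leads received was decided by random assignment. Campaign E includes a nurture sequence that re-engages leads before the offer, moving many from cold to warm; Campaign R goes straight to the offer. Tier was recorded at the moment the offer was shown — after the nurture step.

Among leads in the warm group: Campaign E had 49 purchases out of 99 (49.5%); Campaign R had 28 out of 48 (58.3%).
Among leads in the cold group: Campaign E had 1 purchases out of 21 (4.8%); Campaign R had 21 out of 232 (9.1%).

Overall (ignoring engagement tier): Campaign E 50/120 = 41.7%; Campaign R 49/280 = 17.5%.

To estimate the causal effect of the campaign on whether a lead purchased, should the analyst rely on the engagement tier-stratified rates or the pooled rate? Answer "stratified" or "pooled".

The engagement tier-specific comparison favours Campaign R throughout, but the pooled figures favour Campaign E. The question is whether to condition on engagement tier.
Engagement tier is recorded after the campaign and is itself shifted by it — it sits on the causal path from campaign to outcome. Conditioning on a mediator would strip out part of the effect we want; the pooled comparison gives the total causal effect.
Pooled: Campaign E 41.7% vs Campaign R 17.5%; Campaign E is higher overall.

pooled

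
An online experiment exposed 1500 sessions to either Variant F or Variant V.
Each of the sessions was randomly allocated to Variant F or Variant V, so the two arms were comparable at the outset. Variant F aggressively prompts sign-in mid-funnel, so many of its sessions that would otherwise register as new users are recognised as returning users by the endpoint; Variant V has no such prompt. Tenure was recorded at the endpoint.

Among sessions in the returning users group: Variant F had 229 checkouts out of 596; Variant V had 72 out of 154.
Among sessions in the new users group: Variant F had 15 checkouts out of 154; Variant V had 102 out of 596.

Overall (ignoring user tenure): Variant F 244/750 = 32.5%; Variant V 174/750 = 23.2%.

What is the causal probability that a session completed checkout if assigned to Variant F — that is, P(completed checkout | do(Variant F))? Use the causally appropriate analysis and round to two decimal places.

The user tenure-specific comparison favours Variant V throughout, but the pooled figures favour Variant F. The question is whether to condition on user tenure.
Because the variant influences user tenure, user tenure is a post-treatment mediator, not a confounder. Stratifying on it would bias the estimate; the causal effect is the crude pooled difference.
So P(outcome | do(Variant F)) is just the pooled rate for Variant F: 244/750 = 0.325.

0.33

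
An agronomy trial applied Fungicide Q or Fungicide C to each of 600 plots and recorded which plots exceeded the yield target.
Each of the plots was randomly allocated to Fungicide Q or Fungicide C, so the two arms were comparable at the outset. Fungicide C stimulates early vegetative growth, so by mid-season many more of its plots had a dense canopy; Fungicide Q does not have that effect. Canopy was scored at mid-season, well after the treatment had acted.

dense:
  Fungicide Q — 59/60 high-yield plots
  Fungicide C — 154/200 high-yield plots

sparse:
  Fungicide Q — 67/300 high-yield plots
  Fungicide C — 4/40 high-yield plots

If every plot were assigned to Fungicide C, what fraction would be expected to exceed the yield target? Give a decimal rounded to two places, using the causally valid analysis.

0.66

The stratified and pooled comparisons disagree (Fungicide Q wins within each mid-season canopy; Fungicide C wins overall), so the answer turns on the causal role of mid-season canopy.
Mid-season canopy lies on the pathway fungicide → mid-season canopy → outcome, so adjusting for it blocks the indirect effect. For the total causal effect of fungicide, use the unadjusted pooled rates.
So P(outcome | do(Fungicide C)) is just the pooled rate for Fungicide C: 158/240 = 0.658.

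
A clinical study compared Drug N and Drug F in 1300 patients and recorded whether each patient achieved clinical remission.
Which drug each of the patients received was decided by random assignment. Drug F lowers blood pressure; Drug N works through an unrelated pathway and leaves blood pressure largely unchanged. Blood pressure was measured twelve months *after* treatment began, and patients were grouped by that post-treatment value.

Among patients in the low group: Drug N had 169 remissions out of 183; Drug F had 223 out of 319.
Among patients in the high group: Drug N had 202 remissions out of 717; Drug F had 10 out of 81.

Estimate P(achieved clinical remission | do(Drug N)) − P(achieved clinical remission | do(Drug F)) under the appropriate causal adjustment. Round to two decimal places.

-0.17

The stratified and pooled comparisons disagree (Drug N wins within each blood pressure; Drug F wins overall), so the answer turns on the causal role of blood pressure.
Blood pressure here is a post-treatment variable shaped by the drug; conditioning on it would introduce bias rather than remove it. The overall comparison is the causal one.
The causal difference is the pooled difference: 0.412 − 0.583 = -0.170.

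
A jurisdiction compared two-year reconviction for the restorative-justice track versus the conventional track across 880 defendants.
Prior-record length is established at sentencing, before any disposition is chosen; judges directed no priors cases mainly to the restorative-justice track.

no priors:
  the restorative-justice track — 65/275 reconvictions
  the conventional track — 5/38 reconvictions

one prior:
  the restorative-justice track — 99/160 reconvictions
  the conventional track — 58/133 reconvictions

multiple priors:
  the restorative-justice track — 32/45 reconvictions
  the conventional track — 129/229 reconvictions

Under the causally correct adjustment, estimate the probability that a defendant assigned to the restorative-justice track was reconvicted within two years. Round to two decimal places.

0.51

The stratified and pooled comparisons disagree (the conventional track wins within each prior-record length; the restorative-justice track wins overall), so the answer turns on the causal role of prior-record length.
Prior-record length is set before the disposition has any effect — it is not caused by the disposition — and it independently drives the outcome. That makes it a confounder, so the causal comparison is within prior-record length levels.
Standardising the restorative-justice track to the population prior-record length mix: 0.356·65/275 + 0.333·99/160 + 0.311·32/45 = 0.512.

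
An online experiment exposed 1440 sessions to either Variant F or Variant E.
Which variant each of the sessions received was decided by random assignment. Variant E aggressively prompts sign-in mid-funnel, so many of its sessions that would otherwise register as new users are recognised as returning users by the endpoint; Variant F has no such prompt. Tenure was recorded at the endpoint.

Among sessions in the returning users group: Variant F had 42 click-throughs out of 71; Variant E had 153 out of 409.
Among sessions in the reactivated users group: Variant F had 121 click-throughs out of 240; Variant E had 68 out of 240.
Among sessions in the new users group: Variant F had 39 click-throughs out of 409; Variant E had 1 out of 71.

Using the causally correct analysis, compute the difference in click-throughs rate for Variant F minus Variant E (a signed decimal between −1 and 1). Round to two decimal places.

-0.03

User tenure is downstream of the variant. One should not condition on a consequence of treatment, so the overall rates are the right comparison.
The causal difference is the pooled difference: 0.281 − 0.308 = -0.028.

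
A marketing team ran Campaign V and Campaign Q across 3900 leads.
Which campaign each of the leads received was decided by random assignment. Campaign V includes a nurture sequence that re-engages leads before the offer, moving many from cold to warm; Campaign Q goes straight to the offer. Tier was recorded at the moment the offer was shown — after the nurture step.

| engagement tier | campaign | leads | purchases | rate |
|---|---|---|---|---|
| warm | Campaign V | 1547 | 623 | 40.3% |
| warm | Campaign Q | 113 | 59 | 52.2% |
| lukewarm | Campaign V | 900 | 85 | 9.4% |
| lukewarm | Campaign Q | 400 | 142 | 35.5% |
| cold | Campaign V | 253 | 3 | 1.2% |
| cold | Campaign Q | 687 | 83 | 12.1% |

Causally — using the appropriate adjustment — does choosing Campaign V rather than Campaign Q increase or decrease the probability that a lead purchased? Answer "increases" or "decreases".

Because the campaign influences engagement tier, engagement tier is a post-treatment mediator, not a confounder. Stratifying on it would bias the estimate; the causal effect is the crude pooled difference.
Pooled: Campaign V 26.3% vs Campaign Q 23.7%; Campaign V is higher overall.

increases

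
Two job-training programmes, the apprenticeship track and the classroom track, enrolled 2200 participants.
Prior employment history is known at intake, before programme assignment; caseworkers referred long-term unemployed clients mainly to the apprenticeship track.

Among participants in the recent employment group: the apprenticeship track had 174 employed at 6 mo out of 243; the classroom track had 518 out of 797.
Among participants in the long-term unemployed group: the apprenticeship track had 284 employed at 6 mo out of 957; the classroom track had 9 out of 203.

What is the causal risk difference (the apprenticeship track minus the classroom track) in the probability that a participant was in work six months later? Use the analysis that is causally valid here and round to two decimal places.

+0.16

Prior employment history is set before the programme has any effect — it is not caused by the programme — and it independently drives the outcome. That makes it a confounder, so the causal comparison is within prior employment history levels.
Adjusting over the population distribution of prior employment history: 0.473·(0.716−0.650) + 0.527·(0.297−0.044) = +0.164.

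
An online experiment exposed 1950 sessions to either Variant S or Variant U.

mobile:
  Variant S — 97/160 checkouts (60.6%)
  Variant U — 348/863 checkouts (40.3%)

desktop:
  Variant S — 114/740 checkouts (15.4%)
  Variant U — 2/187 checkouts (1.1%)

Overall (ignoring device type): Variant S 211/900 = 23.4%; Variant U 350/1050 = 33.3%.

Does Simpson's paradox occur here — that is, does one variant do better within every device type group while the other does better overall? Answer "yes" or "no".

yes

Within each device type level (mobile 60.6% vs 40.3%; desktop 15.4% vs 1.1%), Variant S has the higher rate every time. Pooled: 23.4% vs 33.3% — Variant U has the higher rate overall. The two comparisons disagree.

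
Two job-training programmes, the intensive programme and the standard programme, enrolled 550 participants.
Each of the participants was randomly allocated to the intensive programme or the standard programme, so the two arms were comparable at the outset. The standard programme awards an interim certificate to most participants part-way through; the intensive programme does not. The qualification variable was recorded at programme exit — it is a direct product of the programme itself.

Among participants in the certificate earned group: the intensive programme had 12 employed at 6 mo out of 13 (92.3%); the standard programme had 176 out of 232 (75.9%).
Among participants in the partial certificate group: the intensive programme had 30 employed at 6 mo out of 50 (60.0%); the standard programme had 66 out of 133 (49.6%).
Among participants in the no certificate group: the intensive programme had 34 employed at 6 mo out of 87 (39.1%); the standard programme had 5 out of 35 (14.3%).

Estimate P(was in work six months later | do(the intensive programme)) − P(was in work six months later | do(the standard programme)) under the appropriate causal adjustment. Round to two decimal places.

Within every qualification attained during the programme level the intensive programme has the higher rate, yet pooled the standard programme does — Simpson's reversal.
The distribution of qualification attained during the programme is itself part of what the programme does — it is an intermediate outcome. Holding it fixed would remove that part of the effect; the total effect is the pooled difference.
The causal difference is the pooled difference: 0.507 − 0.618 = -0.111.

-0.11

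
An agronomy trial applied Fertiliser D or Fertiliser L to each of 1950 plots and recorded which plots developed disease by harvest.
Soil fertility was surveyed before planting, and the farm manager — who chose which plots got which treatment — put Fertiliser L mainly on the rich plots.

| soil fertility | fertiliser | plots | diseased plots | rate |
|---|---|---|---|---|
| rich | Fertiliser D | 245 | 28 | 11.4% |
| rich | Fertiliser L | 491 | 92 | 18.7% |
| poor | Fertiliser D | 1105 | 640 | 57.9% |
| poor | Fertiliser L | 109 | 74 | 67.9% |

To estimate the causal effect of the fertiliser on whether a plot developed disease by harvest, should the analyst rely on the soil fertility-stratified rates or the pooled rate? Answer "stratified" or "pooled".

Within every soil fertility level Fertiliser D has the lower rate, yet pooled Fertiliser L does — Simpson's reversal.
Soil fertility differs across fertilisers for reasons unrelated to any effect of the fertiliser itself, and it separately predicts the outcome — a classic confounder. We must compare within soil fertility levels.
Within each level — rich: 11.4% vs 18.7%; poor: 57.9% vs 67.9% — Fertiliser D is lower every time.

stratified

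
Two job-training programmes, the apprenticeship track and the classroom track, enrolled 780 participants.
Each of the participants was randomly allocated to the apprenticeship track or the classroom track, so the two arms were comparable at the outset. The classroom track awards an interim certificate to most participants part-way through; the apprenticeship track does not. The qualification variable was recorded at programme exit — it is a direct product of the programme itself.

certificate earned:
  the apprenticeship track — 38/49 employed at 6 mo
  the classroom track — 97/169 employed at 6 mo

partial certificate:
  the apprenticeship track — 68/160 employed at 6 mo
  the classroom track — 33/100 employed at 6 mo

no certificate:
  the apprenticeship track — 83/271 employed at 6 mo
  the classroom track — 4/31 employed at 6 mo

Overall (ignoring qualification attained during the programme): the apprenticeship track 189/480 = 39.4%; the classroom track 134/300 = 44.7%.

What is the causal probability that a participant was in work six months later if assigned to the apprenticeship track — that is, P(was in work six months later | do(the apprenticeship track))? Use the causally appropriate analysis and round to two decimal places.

Within every qualification attained during the programme level the apprenticeship track has the higher rate, yet pooled the classroom track does — Simpson's reversal.
Qualification attained during the programme here is a post-treatment variable shaped by the programme; conditioning on it would introduce bias rather than remove it. The overall comparison is the causal one.
So P(outcome | do(the apprenticeship track)) is just the pooled rate for the apprenticeship track: 189/480 = 0.394.

0.39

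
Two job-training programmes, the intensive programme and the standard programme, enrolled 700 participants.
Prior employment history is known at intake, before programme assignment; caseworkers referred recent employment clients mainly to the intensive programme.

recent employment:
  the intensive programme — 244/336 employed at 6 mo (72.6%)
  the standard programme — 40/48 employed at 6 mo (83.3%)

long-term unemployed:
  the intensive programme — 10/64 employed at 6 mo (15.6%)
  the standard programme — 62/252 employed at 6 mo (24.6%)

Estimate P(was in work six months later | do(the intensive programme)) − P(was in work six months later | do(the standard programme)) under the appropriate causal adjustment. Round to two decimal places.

The stratified and pooled comparisons disagree (the standard programme wins within each prior employment history; the intensive programme wins overall), so the answer turns on the causal role of prior employment history.
Nothing the programme does changes prior employment history; the imbalance is an allocation artefact. With prior employment history also predicting the outcome, the pooled figure is confounded, and the within-stratum comparison is the causal one.
Adjusting over the population distribution of prior employment history: 0.549·(0.726−0.833) + 0.451·(0.156−0.246) = -0.099.

-0.10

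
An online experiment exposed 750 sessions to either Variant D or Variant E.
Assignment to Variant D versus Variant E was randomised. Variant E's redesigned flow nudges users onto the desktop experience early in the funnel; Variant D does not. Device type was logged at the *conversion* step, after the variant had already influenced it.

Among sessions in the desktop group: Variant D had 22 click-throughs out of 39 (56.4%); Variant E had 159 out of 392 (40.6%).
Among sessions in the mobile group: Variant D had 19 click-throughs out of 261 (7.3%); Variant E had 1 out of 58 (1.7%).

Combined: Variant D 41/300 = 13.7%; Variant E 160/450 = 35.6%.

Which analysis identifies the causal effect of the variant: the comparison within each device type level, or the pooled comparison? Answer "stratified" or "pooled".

Variant D is higher inside every device type stratum but Variant E is higher in aggregate. Whether to stratify depends on how device type relates to the variant.
Device type is downstream of the variant. One should not condition on a consequence of treatment, so the overall rates are the right comparison.
Pooled: Variant D 13.7% vs Variant E 35.6%; Variant E is higher overall.

pooled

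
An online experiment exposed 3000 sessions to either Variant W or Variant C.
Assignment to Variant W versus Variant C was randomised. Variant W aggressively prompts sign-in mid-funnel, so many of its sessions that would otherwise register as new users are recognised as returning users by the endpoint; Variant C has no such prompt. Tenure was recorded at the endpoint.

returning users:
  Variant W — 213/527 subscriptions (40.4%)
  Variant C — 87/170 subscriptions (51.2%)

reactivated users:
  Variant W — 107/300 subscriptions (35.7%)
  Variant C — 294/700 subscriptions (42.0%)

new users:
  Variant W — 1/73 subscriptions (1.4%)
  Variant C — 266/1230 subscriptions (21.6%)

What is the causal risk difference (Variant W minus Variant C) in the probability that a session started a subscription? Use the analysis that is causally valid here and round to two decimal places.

+0.05

User tenure is downstream of the variant. One should not condition on a consequence of treatment, so the overall rates are the right comparison.
The causal difference is the pooled difference: 0.357 − 0.308 = +0.049.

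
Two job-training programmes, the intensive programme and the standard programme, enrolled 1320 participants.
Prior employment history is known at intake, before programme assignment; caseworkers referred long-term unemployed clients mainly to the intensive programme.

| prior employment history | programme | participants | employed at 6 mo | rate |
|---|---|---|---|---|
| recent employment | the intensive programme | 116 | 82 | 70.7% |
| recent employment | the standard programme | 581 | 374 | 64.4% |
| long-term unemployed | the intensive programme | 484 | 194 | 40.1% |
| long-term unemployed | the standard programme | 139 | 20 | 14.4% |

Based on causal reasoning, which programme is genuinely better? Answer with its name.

Here prior employment history is a common cause — it drives both which programme a case falls under and the outcome. The crude comparison mixes populations; the stratum-specific rates are the causally relevant ones.
Within each level — recent employment: 70.7% vs 64.4%; long-term unemployed: 40.1% vs 14.4% — the intensive programme is higher every time.

the intensive programme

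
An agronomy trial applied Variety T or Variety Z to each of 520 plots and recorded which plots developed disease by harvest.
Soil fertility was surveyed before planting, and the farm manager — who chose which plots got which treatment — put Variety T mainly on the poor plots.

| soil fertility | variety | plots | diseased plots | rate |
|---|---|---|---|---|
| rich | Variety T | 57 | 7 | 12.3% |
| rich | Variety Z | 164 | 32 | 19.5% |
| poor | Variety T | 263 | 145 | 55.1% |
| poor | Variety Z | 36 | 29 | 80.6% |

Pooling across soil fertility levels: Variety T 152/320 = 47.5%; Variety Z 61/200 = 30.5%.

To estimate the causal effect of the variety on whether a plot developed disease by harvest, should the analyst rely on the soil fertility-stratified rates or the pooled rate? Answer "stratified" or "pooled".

Soil fertility differs across varietys for reasons unrelated to any effect of the variety itself, and it separately predicts the outcome — a classic confounder. We must compare within soil fertility levels.
Within each level — rich: 12.3% vs 19.5%; poor: 55.1% vs 80.6% — Variety T is lower every time.

stratified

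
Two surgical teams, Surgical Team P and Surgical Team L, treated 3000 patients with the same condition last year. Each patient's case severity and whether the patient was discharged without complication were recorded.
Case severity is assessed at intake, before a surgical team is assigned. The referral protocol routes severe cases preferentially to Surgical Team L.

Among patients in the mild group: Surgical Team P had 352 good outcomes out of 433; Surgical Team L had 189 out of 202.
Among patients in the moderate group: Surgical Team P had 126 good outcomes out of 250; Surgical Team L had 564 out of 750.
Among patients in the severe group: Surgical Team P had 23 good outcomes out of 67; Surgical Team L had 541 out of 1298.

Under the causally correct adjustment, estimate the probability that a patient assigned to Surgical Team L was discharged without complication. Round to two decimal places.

0.64

The stratified and pooled comparisons disagree (Surgical Team L wins within each case severity; Surgical Team P wins overall), so the answer turns on the causal role of case severity.
The imbalance in case severity arose from how patients were allocated, not from anything the surgical team did; and case severity independently affects the outcome. The pooled gap is confounded — condition on case severity.
Standardising Surgical Team L to the population case severity mix: 0.212·189/202 + 0.333·564/750 + 0.455·541/1298 = 0.638.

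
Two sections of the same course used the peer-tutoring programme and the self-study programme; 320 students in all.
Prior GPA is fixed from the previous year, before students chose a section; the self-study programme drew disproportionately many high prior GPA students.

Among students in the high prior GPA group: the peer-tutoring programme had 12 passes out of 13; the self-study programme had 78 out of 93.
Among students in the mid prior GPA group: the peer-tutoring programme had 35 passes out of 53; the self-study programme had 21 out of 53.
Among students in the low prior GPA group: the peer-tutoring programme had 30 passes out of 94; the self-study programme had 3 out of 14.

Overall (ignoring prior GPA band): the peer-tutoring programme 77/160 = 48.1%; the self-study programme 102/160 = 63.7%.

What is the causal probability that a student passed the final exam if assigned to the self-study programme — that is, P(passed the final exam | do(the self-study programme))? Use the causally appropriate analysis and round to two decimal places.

The imbalance in prior GPA band arose from how students were allocated, not from anything the teaching method did; and prior GPA band independently affects the outcome. The pooled gap is confounded — condition on prior GPA band.
Standardising the self-study programme to the population prior GPA band mix: 0.331·78/93 + 0.331·21/53 + 0.338·3/14 = 0.481.

0.48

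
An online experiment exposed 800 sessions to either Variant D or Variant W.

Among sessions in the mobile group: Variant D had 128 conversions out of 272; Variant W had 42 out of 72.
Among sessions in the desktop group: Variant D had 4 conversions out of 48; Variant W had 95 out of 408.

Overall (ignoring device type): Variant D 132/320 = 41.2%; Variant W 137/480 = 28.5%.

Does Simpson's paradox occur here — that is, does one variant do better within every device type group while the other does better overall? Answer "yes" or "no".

yes

Within each device type level (mobile 47.1% vs 58.3%; desktop 8.3% vs 23.3%), Variant W has the higher rate every time. Pooled: 41.2% vs 28.5% — Variant D has the higher rate overall. The two comparisons disagree.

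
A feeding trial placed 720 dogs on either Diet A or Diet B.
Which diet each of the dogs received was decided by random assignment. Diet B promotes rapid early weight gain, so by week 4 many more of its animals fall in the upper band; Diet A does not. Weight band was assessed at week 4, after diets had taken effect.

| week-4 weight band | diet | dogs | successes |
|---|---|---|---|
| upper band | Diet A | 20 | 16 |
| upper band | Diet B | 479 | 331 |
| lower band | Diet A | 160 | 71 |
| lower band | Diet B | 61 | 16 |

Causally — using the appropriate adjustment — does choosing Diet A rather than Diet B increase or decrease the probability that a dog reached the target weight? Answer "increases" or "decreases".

The distribution of week-4 weight band is itself part of what the diet does — it is an intermediate outcome. Holding it fixed would remove that part of the effect; the total effect is the pooled difference.
Pooled: Diet A 48.3% vs Diet B 64.3%; Diet B is higher overall.

decreases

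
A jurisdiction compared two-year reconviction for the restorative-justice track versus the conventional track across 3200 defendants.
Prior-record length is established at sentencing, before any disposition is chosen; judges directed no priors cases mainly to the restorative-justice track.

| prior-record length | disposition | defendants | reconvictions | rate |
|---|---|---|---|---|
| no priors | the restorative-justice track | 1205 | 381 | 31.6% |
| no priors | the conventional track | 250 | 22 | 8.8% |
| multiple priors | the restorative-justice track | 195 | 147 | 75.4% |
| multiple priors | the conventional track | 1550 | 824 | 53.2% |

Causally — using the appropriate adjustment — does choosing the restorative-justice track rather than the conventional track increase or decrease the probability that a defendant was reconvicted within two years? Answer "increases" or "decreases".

Within every prior-record length level the conventional track has the lower rate, yet pooled the restorative-justice track does — Simpson's reversal.
Nothing the disposition does changes prior-record length; the imbalance is an allocation artefact. With prior-record length also predicting the outcome, the pooled figure is confounded, and the within-stratum comparison is the causal one.
Within each level — no priors: 31.6% vs 8.8%; multiple priors: 75.4% vs 53.2% — the conventional track is lower every time.

increases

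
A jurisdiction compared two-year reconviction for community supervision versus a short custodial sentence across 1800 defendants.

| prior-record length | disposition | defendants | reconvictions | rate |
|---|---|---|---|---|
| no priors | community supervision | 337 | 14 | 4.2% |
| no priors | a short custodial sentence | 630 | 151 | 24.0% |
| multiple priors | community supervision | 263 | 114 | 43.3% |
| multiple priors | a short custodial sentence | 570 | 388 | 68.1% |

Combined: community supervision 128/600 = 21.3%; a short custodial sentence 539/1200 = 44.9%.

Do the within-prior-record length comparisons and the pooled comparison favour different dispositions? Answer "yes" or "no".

Within each prior-record length level (no priors 4.2% vs 24.0%; multiple priors 43.3% vs 68.1%), community supervision has the lower rate every time. Pooled: 21.3% vs 44.9% — community supervision has the lower rate overall. They agree.

no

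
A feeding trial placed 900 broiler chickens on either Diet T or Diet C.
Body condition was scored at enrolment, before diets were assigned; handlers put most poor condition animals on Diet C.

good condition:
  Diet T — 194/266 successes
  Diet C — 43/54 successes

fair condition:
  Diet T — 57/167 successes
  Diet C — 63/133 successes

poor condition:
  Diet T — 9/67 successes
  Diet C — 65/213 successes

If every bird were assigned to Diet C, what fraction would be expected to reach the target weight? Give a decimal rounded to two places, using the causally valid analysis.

Within every starting body condition level Diet C has the higher rate, yet pooled Diet T does — Simpson's reversal.
Since starting body condition is a pre-existing factor (not a product of the diet) and it affects the outcome on its own, it is a confounder. The stratified rates, not the pooled rate, identify the causal effect.
Standardising Diet C to the population starting body condition mix: 0.356·43/54 + 0.333·63/133 + 0.311·65/213 = 0.536.

0.54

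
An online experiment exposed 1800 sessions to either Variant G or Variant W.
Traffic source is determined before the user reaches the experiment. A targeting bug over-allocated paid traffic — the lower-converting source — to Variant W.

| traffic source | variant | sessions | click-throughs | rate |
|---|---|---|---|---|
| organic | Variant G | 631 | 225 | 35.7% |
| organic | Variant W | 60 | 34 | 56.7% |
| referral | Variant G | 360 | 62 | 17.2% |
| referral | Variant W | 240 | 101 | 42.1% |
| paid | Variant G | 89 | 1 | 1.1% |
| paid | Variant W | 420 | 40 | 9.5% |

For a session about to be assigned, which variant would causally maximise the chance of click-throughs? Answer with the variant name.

Variant W

Variant W is higher inside every traffic source stratum but Variant G is higher in aggregate. Whether to stratify depends on how traffic source relates to the variant.
Traffic source satisfies the back-door criterion: it is not a descendant of the variant, and it blocks the spurious path from variant to outcome. Adjusting for it (i.e., using the within-traffic source rates) gives the causal effect.
Within each level — organic: 35.7% vs 56.7%; referral: 17.2% vs 42.1%; paid: 1.1% vs 9.5% — Variant W is higher every time.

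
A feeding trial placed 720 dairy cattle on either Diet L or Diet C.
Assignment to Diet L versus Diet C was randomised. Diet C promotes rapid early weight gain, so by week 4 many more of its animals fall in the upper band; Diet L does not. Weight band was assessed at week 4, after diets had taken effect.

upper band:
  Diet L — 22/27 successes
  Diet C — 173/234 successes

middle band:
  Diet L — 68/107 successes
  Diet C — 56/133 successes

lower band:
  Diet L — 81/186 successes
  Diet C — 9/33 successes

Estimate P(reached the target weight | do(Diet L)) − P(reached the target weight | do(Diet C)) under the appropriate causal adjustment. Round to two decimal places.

-0.06

Within every week-4 weight band level Diet L has the higher rate, yet pooled Diet C does — Simpson's reversal.
Week-4 weight band lies on the pathway diet → week-4 weight band → outcome, so adjusting for it blocks the indirect effect. For the total causal effect of diet, use the unadjusted pooled rates.
The causal difference is the pooled difference: 0.534 − 0.595 = -0.061.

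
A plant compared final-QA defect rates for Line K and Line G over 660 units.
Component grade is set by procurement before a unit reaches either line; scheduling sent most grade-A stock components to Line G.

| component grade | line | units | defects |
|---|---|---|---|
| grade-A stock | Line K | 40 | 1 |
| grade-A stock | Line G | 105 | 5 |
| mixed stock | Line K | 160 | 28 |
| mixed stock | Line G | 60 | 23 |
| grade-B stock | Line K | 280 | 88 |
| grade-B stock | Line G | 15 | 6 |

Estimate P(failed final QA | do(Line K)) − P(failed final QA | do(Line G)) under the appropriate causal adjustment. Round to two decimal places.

-0.11

Component grade satisfies the back-door criterion: it is not a descendant of the line, and it blocks the spurious path from line to outcome. Adjusting for it (i.e., using the within-component grade rates) gives the causal effect.
Adjusting over the population distribution of component grade: 0.220·(0.025−0.048) + 0.333·(0.175−0.383) + 0.447·(0.314−0.400) = -0.113.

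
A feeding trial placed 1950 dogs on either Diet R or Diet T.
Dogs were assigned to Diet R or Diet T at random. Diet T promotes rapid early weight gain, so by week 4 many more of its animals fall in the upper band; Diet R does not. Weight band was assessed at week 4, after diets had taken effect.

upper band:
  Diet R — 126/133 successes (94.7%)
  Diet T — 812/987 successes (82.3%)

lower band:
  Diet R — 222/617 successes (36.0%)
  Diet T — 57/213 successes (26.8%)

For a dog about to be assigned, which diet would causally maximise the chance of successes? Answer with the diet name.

Diet T

The stratified and pooled comparisons disagree (Diet R wins within each week-4 weight band; Diet T wins overall), so the answer turns on the causal role of week-4 weight band.
Week-4 weight band is recorded after the diet and is itself shifted by it — it sits on the causal path from diet to outcome. Conditioning on a mediator would strip out part of the effect we want; the pooled comparison gives the total causal effect.
Pooled: Diet R 46.4% vs Diet T 72.4%; Diet T is higher overall.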